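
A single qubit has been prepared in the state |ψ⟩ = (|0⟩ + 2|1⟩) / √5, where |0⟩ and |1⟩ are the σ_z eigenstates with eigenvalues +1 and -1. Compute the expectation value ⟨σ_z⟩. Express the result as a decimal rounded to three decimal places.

⟨σ_z⟩ = |a|² - |b|² divided by |a|²+|b|², with a, b the |0⟩, |1⟩ amplitudes.
= (1 - 4)/5 = -3/5.

-0.600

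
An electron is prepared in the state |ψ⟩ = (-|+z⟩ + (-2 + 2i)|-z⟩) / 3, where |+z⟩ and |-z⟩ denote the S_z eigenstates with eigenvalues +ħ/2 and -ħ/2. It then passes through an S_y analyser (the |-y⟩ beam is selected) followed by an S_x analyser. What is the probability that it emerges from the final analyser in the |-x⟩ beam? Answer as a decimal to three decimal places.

0.361

First analyser (S_y): P(|-y⟩) = |⟨-y|ψ⟩|² = 13/18.
After stage 1 the state is |-y⟩; P(|-x⟩) = |⟨-x|-y⟩|² = 1/2.
Joint probability = 13/18 × 1/2 = 0.361.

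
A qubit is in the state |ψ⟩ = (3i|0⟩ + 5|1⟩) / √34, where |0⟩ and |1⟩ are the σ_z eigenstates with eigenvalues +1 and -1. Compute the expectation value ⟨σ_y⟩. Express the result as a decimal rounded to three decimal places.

-0.882

⟨σ_y⟩ = 2 Im(a* b)/(|a|²+|b|²) with a = 3i, b = 5.
a* b = -15i, so ⟨σ_y⟩ = -30/34.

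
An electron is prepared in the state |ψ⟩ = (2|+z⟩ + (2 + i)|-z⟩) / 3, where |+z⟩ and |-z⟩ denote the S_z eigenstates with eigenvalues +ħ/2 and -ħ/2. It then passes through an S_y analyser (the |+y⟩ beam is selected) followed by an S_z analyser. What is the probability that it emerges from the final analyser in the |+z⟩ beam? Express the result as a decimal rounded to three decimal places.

First analyser (S_y): P(|+y⟩) = |⟨+y|ψ⟩|² = 13/18.
After stage 1 the state is |+y⟩; P(|+z⟩) = |⟨+z|+y⟩|² = 1/2.
Joint probability = 13/18 × 1/2 = 0.361.

0.361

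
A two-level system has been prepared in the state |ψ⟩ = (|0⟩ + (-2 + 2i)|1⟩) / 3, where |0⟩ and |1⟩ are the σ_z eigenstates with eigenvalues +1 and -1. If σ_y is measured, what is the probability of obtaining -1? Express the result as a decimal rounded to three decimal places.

0.278

|-y⟩ = (|0⟩ - i|1⟩)/√2, so ⟨-y|ψ⟩ = (-1 - 2i) / (√2·3).
P = |-1 - 2i|² / 18 = 5/18.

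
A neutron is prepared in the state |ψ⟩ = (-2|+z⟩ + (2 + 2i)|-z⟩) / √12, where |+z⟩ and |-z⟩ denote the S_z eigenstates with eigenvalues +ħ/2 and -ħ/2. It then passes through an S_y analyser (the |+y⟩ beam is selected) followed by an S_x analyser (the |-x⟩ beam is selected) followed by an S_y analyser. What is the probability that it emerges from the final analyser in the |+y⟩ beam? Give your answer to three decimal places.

0.042

First analyser (S_y): P(|+y⟩) = |⟨+y|ψ⟩|² = 4/24.
After stage 1 the state is |+y⟩; P(|-x⟩) = |⟨-x|+y⟩|² = 1/2.
After stage 2 the state is |-x⟩; P(|+y⟩) = |⟨+y|-x⟩|² = 1/2.
Joint probability = 4/24 × 1/2 × 1/2 = 0.042.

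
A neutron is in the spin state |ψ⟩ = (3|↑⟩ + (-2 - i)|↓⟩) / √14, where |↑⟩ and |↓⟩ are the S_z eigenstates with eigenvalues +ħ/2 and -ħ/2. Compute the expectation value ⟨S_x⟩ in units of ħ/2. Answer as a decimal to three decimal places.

⟨σ_x⟩ = 2 Re(a* b)/(|a|²+|b|²) with a = 3, b = (-2 - i).
a* b = (-6 - 3i), so ⟨σ_x⟩ = -12/14.
⟨S_x⟩ = (ħ/2)·⟨σ_x⟩.

-0.857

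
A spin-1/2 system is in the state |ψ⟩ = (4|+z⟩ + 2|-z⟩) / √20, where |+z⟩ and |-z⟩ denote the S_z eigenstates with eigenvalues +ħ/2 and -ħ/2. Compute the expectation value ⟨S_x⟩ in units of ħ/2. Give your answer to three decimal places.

0.800

⟨σ_x⟩ = 2 Re(a* b)/(|a|²+|b|²) with a = 4, b = 2.
a* b = 8, so ⟨σ_x⟩ = 16/20.
⟨S_x⟩ = (ħ/2)·⟨σ_x⟩.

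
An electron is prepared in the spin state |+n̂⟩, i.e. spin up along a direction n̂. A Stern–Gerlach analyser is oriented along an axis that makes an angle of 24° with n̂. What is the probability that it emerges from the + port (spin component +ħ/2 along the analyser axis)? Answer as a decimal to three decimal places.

For spin-½, the probability of finding spin-up along an axis at angle θ to the initial spin direction is cos²(θ/2); spin-down is sin²(θ/2).
θ = 24°, so P = cos²(12°) ≈ 0.957.

0.957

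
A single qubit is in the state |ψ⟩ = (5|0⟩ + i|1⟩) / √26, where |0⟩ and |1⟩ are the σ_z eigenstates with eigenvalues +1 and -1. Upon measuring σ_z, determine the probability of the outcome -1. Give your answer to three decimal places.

0.038

The -1 outcome corresponds to |1⟩. Its amplitude in |ψ⟩ is i/√26.
P = |i|² / 26 = 1/26.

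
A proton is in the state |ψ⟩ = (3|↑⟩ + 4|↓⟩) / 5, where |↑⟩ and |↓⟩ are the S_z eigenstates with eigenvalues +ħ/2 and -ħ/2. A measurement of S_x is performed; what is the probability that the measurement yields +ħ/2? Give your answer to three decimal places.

|+x⟩ = (|↑⟩ + |↓⟩)/√2, so ⟨+x|ψ⟩ = (7) / (√2·5).
P = |7|² / 50 = 49/50.

0.980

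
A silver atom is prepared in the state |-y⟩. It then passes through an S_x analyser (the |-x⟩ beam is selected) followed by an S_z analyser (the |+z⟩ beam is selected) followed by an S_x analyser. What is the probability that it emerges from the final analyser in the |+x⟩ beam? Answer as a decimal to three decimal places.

First analyser (S_x): from |-y⟩, P(|-x⟩) = 1/2.
After stage 1 the state is |-x⟩; P(|+z⟩) = |⟨+z|-x⟩|² = 1/2.
After stage 2 the state is |+z⟩; P(|+x⟩) = |⟨+x|+z⟩|² = 1/2.
Joint probability = 1/2 × 1/2 × 1/2 = 0.125.

0.125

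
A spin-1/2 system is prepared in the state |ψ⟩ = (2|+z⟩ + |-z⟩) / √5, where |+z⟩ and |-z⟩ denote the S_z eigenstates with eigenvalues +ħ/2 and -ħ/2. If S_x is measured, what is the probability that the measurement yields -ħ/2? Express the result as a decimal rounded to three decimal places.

|-x⟩ = (|+z⟩ - |-z⟩)/√2, so ⟨-x|ψ⟩ = (1) / (√2·√5).
P = |1|² / 10 = 1/10.

0.100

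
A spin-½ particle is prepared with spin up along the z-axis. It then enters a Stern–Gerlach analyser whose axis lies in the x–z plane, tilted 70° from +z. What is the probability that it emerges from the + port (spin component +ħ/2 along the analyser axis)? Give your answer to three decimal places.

For spin-½, the probability of finding spin-up along an axis at angle θ to the initial spin direction is cos²(θ/2); spin-down is sin²(θ/2).
θ = 70°, so P = cos²(35°) ≈ 0.671.

0.671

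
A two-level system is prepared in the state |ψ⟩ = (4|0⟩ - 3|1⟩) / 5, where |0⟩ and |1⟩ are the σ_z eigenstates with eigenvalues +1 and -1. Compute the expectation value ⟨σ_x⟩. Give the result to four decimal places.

-0.9600

⟨σ_x⟩ = 2 Re(a* b)/(|a|²+|b|²) with a = 4, b = -3.
a* b = -12, so ⟨σ_x⟩ = -24/25.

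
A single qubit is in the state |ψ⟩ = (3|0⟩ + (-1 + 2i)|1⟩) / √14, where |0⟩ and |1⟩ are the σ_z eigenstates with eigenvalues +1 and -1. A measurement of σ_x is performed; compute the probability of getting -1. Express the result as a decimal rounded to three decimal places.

|-x⟩ = (|0⟩ - |1⟩)/√2, so ⟨-x|ψ⟩ = (4 - 2i) / (√2·√14).
P = |4 - 2i|² / 28 = 20/28.

0.714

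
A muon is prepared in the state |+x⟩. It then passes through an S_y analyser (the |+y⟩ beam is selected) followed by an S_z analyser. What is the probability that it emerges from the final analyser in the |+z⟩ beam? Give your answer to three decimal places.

0.250

First analyser (S_y): from |+x⟩, P(|+y⟩) = 1/2.
After stage 1 the state is |+y⟩; P(|+z⟩) = |⟨+z|+y⟩|² = 1/2.
Joint probability = 1/2 × 1/2 = 0.250.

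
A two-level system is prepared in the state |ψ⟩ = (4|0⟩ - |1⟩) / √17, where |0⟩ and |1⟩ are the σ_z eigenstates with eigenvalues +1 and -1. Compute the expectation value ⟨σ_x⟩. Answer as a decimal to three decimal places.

-0.471

⟨σ_x⟩ = 2 Re(a* b)/(|a|²+|b|²) with a = 4, b = -1.
a* b = -4, so ⟨σ_x⟩ = -8/17.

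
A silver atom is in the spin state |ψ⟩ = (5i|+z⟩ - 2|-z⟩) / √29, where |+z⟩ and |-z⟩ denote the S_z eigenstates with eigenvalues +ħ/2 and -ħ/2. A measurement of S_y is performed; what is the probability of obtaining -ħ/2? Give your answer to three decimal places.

|-y⟩ = (|+z⟩ - i|-z⟩)/√2, so ⟨-y|ψ⟩ = (3i) / (√2·√29).
P = |3i|² / 58 = 9/58.

0.155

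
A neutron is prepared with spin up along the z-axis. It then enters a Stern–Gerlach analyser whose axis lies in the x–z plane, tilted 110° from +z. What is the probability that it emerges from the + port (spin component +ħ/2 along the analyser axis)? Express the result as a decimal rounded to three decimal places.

For spin-½, the probability of finding spin-up along an axis at angle θ to the initial spin direction is cos²(θ/2); spin-down is sin²(θ/2).
θ = 110°, so P = cos²(55°) ≈ 0.329.

0.329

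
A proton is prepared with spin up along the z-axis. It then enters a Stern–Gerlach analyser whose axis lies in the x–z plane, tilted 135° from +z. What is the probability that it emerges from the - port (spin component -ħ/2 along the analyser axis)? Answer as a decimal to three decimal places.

For spin-½, the probability of finding spin-up along an axis at angle θ to the initial spin direction is cos²(θ/2); spin-down is sin²(θ/2).
θ = 135°, so P = sin²(67.5°) ≈ 0.854.

0.854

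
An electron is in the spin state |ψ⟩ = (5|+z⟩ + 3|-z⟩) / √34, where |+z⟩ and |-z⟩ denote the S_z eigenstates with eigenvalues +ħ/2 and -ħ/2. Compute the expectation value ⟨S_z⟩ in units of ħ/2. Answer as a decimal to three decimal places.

⟨σ_z⟩ = |a|² - |b|² divided by |a|²+|b|², with a, b the |+z⟩, |-z⟩ amplitudes.
= (25 - 9)/34 = 16/34.
⟨S_z⟩ = (ħ/2)·⟨σ_z⟩.

0.471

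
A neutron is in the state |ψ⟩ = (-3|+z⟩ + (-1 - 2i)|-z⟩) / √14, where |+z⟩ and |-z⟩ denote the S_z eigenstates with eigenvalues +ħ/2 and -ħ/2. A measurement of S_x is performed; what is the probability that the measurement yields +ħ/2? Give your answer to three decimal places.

|+x⟩ = (|+z⟩ + |-z⟩)/√2, so ⟨+x|ψ⟩ = (-4 - 2i) / (√2·√14).
P = |-4 - 2i|² / 28 = 20/28.

0.714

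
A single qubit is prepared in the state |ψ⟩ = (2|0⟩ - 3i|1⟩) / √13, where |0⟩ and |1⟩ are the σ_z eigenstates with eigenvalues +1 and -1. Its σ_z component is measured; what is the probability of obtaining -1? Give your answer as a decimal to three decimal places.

The -1 outcome corresponds to |1⟩. Its amplitude in |ψ⟩ is -3i/√13.
P = |-3i|² / 13 = 9/13.

0.692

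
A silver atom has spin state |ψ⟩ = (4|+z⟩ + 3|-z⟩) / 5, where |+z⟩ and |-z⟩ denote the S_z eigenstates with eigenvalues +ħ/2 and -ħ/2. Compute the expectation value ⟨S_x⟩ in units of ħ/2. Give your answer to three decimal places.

⟨σ_x⟩ = 2 Re(a* b)/(|a|²+|b|²) with a = 4, b = 3.
a* b = 12, so ⟨σ_x⟩ = 24/25.
⟨S_x⟩ = (ħ/2)·⟨σ_x⟩.

0.960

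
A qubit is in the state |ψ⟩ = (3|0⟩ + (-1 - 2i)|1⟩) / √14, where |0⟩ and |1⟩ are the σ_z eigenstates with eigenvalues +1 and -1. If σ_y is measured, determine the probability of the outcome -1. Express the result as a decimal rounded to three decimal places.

|-y⟩ = (|0⟩ - i|1⟩)/√2, so ⟨-y|ψ⟩ = (5 - i) / (√2·√14).
P = |5 - i|² / 28 = 26/28.

0.929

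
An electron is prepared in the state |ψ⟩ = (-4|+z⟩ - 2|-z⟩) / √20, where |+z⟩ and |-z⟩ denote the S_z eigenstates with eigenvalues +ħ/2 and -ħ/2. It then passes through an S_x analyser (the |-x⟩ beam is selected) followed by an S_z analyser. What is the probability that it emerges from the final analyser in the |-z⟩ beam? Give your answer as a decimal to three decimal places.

0.050

First analyser (S_x): P(|-x⟩) = |⟨-x|ψ⟩|² = 4/40.
After stage 1 the state is |-x⟩; P(|-z⟩) = |⟨-z|-x⟩|² = 1/2.
Joint probability = 4/40 × 1/2 = 0.050.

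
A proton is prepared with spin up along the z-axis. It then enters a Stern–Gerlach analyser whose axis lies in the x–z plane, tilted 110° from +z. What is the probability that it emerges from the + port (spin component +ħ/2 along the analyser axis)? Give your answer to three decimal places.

For spin-½, the probability of finding spin-up along an axis at angle θ to the initial spin direction is cos²(θ/2); spin-down is sin²(θ/2).
θ = 110°, so P = cos²(55°) ≈ 0.329.

0.329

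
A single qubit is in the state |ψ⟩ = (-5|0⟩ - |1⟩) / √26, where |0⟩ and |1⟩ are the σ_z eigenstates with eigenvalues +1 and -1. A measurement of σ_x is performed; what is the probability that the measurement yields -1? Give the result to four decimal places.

|-x⟩ = (|0⟩ - |1⟩)/√2, so ⟨-x|ψ⟩ = (-4) / (√2·√26).
P = |-4|² / 52 = 16/52.

0.3077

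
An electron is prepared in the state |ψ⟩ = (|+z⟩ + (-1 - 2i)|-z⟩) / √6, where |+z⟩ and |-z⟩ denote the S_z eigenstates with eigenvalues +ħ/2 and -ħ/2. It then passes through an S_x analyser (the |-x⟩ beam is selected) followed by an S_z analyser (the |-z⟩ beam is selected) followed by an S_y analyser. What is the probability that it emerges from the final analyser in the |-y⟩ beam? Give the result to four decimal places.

0.1667

First analyser (S_x): P(|-x⟩) = |⟨-x|ψ⟩|² = 8/12.
After stage 1 the state is |-x⟩; P(|-z⟩) = |⟨-z|-x⟩|² = 1/2.
After stage 2 the state is |-z⟩; P(|-y⟩) = |⟨-y|-z⟩|² = 1/2.
Joint probability = 8/12 × 1/2 × 1/2 = 0.1667.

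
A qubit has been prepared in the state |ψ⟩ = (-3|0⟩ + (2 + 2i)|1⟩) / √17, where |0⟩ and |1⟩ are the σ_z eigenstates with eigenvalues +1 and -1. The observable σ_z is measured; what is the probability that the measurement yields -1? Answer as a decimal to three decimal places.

0.471

The -1 outcome corresponds to |1⟩. Its amplitude in |ψ⟩ is (2 + 2i)/√17.
P = |2 + 2i|² / 17 = 8/17.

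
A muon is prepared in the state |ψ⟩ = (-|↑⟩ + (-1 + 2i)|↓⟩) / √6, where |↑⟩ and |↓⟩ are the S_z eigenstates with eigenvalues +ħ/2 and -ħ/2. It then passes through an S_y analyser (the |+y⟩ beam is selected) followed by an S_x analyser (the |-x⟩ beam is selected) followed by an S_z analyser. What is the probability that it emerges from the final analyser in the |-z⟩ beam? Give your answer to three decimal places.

First analyser (S_y): P(|+y⟩) = |⟨+y|ψ⟩|² = 2/12.
After stage 1 the state is |+y⟩; P(|-x⟩) = |⟨-x|+y⟩|² = 1/2.
After stage 2 the state is |-x⟩; P(|-z⟩) = |⟨-z|-x⟩|² = 1/2.
Joint probability = 2/12 × 1/2 × 1/2 = 0.042.

0.042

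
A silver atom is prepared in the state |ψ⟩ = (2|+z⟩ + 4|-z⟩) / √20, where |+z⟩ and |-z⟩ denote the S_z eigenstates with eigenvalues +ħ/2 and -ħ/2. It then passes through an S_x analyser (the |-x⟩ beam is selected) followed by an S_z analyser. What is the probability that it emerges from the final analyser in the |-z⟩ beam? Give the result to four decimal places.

First analyser (S_x): P(|-x⟩) = |⟨-x|ψ⟩|² = 4/40.
After stage 1 the state is |-x⟩; P(|-z⟩) = |⟨-z|-x⟩|² = 1/2.
Joint probability = 4/40 × 1/2 = 0.0500.

0.0500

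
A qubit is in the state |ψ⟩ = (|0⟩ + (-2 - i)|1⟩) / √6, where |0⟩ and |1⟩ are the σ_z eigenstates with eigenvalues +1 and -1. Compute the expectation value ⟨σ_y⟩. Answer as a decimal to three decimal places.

-0.333

⟨σ_y⟩ = 2 Im(a* b)/(|a|²+|b|²) with a = 1, b = (-2 - i).
a* b = (-2 - i), so ⟨σ_y⟩ = -2/6.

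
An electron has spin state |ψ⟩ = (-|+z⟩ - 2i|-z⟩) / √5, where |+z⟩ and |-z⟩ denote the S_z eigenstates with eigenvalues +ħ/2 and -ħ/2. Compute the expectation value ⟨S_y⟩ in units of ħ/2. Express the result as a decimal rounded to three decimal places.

⟨σ_y⟩ = 2 Im(a* b)/(|a|²+|b|²) with a = -1, b = -2i.
a* b = 2i, so ⟨σ_y⟩ = 4/5.
⟨S_y⟩ = (ħ/2)·⟨σ_y⟩.

0.800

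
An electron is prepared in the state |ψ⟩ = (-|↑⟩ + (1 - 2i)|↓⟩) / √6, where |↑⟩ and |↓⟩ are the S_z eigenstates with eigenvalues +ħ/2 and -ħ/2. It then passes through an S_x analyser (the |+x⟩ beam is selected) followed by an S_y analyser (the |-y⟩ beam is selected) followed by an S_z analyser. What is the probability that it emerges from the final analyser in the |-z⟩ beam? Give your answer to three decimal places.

First analyser (S_x): P(|+x⟩) = |⟨+x|ψ⟩|² = 4/12.
After stage 1 the state is |+x⟩; P(|-y⟩) = |⟨-y|+x⟩|² = 1/2.
After stage 2 the state is |-y⟩; P(|-z⟩) = |⟨-z|-y⟩|² = 1/2.
Joint probability = 4/12 × 1/2 × 1/2 = 0.083.

0.083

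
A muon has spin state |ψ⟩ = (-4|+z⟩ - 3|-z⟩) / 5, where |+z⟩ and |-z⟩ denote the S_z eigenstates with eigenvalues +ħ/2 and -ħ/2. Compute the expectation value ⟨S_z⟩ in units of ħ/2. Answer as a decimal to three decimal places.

⟨σ_z⟩ = |a|² - |b|² divided by |a|²+|b|², with a, b the |+z⟩, |-z⟩ amplitudes.
= (16 - 9)/25 = 7/25.
⟨S_z⟩ = (ħ/2)·⟨σ_z⟩.

0.280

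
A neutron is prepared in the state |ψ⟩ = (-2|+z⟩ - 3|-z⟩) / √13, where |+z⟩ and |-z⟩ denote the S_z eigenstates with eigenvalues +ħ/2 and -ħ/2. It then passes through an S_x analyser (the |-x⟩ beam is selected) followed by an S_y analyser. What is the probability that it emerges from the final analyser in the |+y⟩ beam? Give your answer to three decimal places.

First analyser (S_x): P(|-x⟩) = |⟨-x|ψ⟩|² = 1/26.
After stage 1 the state is |-x⟩; P(|+y⟩) = |⟨+y|-x⟩|² = 1/2.
Joint probability = 1/26 × 1/2 = 0.019.

0.019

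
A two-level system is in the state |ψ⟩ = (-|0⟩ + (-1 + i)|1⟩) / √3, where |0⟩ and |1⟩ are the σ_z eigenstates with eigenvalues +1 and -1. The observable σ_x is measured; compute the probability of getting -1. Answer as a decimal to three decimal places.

0.167

|-x⟩ = (|0⟩ - |1⟩)/√2, so ⟨-x|ψ⟩ = (-i) / (√2·√3).
P = |-i|² / 6 = 1/6.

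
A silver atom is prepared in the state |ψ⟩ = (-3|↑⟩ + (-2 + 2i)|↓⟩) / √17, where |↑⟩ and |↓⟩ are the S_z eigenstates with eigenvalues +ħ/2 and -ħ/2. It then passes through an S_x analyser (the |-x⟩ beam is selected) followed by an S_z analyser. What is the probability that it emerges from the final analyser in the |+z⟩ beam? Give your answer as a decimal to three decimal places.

0.074

First analyser (S_x): P(|-x⟩) = |⟨-x|ψ⟩|² = 5/34.
After stage 1 the state is |-x⟩; P(|+z⟩) = |⟨+z|-x⟩|² = 1/2.
Joint probability = 5/34 × 1/2 = 0.074.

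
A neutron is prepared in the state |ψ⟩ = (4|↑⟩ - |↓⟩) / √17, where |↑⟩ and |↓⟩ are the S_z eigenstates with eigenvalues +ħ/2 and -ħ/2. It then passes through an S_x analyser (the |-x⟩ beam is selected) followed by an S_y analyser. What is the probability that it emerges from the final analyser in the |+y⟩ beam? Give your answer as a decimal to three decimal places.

0.368

First analyser (S_x): P(|-x⟩) = |⟨-x|ψ⟩|² = 25/34.
After stage 1 the state is |-x⟩; P(|+y⟩) = |⟨+y|-x⟩|² = 1/2.
Joint probability = 25/34 × 1/2 = 0.368.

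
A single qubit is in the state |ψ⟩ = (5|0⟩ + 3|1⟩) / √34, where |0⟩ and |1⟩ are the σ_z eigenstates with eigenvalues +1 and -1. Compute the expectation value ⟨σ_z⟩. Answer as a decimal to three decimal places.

0.471

⟨σ_z⟩ = |a|² - |b|² divided by |a|²+|b|², with a, b the |0⟩, |1⟩ amplitudes.
= (25 - 9)/34 = 16/34.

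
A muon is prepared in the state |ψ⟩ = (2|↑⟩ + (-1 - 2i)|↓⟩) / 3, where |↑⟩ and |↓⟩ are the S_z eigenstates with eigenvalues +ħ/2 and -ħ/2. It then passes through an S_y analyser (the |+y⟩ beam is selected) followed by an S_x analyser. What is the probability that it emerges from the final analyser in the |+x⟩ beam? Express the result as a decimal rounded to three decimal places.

First analyser (S_y): P(|+y⟩) = |⟨+y|ψ⟩|² = 1/18.
After stage 1 the state is |+y⟩; P(|+x⟩) = |⟨+x|+y⟩|² = 1/2.
Joint probability = 1/18 × 1/2 = 0.028.

0.028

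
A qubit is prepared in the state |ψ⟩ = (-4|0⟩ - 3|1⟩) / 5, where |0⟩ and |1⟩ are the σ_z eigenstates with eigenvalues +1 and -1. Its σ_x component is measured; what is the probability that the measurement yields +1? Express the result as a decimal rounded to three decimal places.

0.980

|+x⟩ = (|0⟩ + |1⟩)/√2, so ⟨+x|ψ⟩ = (-7) / (√2·5).
P = |-7|² / 50 = 49/50.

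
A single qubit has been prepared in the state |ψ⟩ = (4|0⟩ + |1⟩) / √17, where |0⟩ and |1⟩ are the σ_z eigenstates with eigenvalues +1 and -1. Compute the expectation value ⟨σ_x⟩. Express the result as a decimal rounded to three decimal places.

⟨σ_x⟩ = 2 Re(a* b)/(|a|²+|b|²) with a = 4, b = 1.
a* b = 4, so ⟨σ_x⟩ = 8/17.

0.471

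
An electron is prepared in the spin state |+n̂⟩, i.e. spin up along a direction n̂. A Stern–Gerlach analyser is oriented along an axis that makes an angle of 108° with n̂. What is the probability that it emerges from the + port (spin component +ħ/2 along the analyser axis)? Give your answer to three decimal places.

0.345

For spin-½, the probability of finding spin-up along an axis at angle θ to the initial spin direction is cos²(θ/2); spin-down is sin²(θ/2).
θ = 108°, so P = cos²(54°) ≈ 0.345.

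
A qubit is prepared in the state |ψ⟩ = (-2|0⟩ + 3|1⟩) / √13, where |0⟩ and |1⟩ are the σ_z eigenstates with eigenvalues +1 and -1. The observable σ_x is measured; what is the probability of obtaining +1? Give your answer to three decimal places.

0.038

|+x⟩ = (|0⟩ + |1⟩)/√2, so ⟨+x|ψ⟩ = (1) / (√2·√13).
P = |1|² / 26 = 1/26.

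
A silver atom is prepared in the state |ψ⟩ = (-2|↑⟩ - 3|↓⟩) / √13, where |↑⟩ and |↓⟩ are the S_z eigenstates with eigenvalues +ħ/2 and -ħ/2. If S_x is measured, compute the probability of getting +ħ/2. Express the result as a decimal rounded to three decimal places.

0.962

|+x⟩ = (|↑⟩ + |↓⟩)/√2, so ⟨+x|ψ⟩ = (-5) / (√2·√13).
P = |-5|² / 26 = 25/26.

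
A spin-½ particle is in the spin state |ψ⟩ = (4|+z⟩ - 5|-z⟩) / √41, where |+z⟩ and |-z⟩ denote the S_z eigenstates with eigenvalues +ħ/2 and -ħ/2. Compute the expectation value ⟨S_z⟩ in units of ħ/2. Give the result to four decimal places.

-0.2195

⟨σ_z⟩ = |a|² - |b|² divided by |a|²+|b|², with a, b the |+z⟩, |-z⟩ amplitudes.
= (16 - 25)/41 = -9/41.
⟨S_z⟩ = (ħ/2)·⟨σ_z⟩.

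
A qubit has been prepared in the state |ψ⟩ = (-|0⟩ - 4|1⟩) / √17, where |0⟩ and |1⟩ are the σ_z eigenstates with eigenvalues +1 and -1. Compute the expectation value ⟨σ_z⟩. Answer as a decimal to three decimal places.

⟨σ_z⟩ = |a|² - |b|² divided by |a|²+|b|², with a, b the |0⟩, |1⟩ amplitudes.
= (1 - 16)/17 = -15/17.

-0.882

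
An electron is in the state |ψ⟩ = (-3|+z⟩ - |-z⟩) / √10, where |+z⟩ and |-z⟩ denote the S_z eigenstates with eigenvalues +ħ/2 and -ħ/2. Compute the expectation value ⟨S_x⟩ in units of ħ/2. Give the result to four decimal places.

⟨σ_x⟩ = 2 Re(a* b)/(|a|²+|b|²) with a = -3, b = -1.
a* b = 3, so ⟨σ_x⟩ = 6/10.
⟨S_x⟩ = (ħ/2)·⟨σ_x⟩.

0.6000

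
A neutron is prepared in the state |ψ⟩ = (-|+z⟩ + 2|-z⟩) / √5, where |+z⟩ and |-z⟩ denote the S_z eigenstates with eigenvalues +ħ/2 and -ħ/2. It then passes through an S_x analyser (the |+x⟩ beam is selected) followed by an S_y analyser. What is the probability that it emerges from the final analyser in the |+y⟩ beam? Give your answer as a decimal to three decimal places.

First analyser (S_x): P(|+x⟩) = |⟨+x|ψ⟩|² = 1/10.
After stage 1 the state is |+x⟩; P(|+y⟩) = |⟨+y|+x⟩|² = 1/2.
Joint probability = 1/10 × 1/2 = 0.050.

0.050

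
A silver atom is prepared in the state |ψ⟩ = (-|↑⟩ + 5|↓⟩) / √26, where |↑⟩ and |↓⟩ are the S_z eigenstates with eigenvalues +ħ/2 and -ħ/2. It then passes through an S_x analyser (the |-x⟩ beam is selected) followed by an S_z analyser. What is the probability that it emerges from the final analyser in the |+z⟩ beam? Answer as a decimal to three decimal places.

First analyser (S_x): P(|-x⟩) = |⟨-x|ψ⟩|² = 36/52.
After stage 1 the state is |-x⟩; P(|+z⟩) = |⟨+z|-x⟩|² = 1/2.
Joint probability = 36/52 × 1/2 = 0.346.

0.346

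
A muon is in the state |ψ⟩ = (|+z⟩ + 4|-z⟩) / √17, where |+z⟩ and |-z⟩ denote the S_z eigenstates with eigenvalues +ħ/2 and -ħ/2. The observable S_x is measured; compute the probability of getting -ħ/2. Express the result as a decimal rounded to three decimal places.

0.265

|-x⟩ = (|+z⟩ - |-z⟩)/√2, so ⟨-x|ψ⟩ = (-3) / (√2·√17).
P = |-3|² / 34 = 9/34.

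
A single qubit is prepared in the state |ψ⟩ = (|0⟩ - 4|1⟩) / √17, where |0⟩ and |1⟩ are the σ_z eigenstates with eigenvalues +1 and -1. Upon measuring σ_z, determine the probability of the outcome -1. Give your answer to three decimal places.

The -1 outcome corresponds to |1⟩. Its amplitude in |ψ⟩ is -4/√17.
P = |-4|² / 17 = 16/17.

0.941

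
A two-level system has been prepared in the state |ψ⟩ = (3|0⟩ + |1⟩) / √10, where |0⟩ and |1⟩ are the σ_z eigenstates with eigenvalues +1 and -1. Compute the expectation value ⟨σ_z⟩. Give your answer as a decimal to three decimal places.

⟨σ_z⟩ = |a|² - |b|² divided by |a|²+|b|², with a, b the |0⟩, |1⟩ amplitudes.
= (9 - 1)/10 = 8/10.

0.800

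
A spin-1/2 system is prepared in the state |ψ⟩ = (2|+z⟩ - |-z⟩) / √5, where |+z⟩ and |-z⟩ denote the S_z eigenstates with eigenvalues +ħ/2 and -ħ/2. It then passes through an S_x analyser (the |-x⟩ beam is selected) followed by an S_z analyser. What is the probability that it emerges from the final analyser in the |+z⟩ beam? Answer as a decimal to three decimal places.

First analyser (S_x): P(|-x⟩) = |⟨-x|ψ⟩|² = 9/10.
After stage 1 the state is |-x⟩; P(|+z⟩) = |⟨+z|-x⟩|² = 1/2.
Joint probability = 9/10 × 1/2 = 0.450.

0.450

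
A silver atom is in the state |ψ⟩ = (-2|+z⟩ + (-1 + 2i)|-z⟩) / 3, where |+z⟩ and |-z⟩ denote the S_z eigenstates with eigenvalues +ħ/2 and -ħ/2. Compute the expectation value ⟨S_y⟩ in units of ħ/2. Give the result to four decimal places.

-0.8889

⟨σ_y⟩ = 2 Im(a* b)/(|a|²+|b|²) with a = -2, b = (-1 + 2i).
a* b = (2 - 4i), so ⟨σ_y⟩ = -8/9.
⟨S_y⟩ = (ħ/2)·⟨σ_y⟩.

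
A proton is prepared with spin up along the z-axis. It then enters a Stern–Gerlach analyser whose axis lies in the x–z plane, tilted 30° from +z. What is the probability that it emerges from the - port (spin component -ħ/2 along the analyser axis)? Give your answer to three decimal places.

For spin-½, the probability of finding spin-up along an axis at angle θ to the initial spin direction is cos²(θ/2); spin-down is sin²(θ/2).
θ = 30°, so P = sin²(15°) ≈ 0.067.

0.067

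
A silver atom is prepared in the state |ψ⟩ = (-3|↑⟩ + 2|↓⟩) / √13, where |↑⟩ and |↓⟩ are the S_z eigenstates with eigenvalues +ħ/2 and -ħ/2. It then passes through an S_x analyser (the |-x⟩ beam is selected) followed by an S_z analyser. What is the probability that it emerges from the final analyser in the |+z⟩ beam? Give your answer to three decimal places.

0.481

First analyser (S_x): P(|-x⟩) = |⟨-x|ψ⟩|² = 25/26.
After stage 1 the state is |-x⟩; P(|+z⟩) = |⟨+z|-x⟩|² = 1/2.
Joint probability = 25/26 × 1/2 = 0.481.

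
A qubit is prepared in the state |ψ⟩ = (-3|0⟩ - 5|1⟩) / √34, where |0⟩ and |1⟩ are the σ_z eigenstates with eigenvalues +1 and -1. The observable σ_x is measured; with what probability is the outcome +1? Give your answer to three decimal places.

|+x⟩ = (|0⟩ + |1⟩)/√2, so ⟨+x|ψ⟩ = (-8) / (√2·√34).
P = |-8|² / 68 = 64/68.

0.941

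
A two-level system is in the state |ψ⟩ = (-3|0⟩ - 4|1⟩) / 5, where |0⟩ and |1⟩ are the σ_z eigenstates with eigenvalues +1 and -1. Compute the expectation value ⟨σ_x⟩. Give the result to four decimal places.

0.9600

⟨σ_x⟩ = 2 Re(a* b)/(|a|²+|b|²) with a = -3, b = -4.
a* b = 12, so ⟨σ_x⟩ = 24/25.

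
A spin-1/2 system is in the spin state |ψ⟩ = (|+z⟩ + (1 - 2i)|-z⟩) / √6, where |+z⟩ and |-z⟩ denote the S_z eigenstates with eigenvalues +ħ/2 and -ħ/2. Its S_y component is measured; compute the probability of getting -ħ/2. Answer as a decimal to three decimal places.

|-y⟩ = (|+z⟩ - i|-z⟩)/√2, so ⟨-y|ψ⟩ = (3 + i) / (√2·√6).
P = |3 + i|² / 12 = 10/12.

0.833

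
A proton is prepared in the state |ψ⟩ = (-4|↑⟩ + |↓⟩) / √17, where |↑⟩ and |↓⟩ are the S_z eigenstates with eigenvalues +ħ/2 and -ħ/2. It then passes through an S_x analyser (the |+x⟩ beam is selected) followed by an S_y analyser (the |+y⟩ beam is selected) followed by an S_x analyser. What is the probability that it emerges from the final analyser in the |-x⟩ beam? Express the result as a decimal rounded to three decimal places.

0.066

First analyser (S_x): P(|+x⟩) = |⟨+x|ψ⟩|² = 9/34.
After stage 1 the state is |+x⟩; P(|+y⟩) = |⟨+y|+x⟩|² = 1/2.
After stage 2 the state is |+y⟩; P(|-x⟩) = |⟨-x|+y⟩|² = 1/2.
Joint probability = 9/34 × 1/2 × 1/2 = 0.066.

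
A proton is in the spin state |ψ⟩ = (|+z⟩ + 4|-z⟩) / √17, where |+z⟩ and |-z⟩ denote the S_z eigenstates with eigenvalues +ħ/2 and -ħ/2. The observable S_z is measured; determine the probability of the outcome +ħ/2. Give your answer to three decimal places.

0.059

The +ħ/2 outcome corresponds to |+z⟩. Its amplitude in |ψ⟩ is 1/√17.
P = |1|² / 17 = 1/17.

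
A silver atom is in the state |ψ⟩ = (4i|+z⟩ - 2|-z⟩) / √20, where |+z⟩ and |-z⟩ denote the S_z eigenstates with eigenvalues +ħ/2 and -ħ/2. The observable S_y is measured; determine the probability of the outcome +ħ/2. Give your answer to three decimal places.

0.900

|+y⟩ = (|+z⟩ + i|-z⟩)/√2, so ⟨+y|ψ⟩ = (6i) / (√2·√20).
P = |6i|² / 40 = 36/40.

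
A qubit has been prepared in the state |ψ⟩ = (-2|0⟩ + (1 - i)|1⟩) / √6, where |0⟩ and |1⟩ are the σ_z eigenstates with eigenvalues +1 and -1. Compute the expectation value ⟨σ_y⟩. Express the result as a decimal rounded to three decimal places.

⟨σ_y⟩ = 2 Im(a* b)/(|a|²+|b|²) with a = -2, b = (1 - i).
a* b = (-2 + 2i), so ⟨σ_y⟩ = 4/6.

0.667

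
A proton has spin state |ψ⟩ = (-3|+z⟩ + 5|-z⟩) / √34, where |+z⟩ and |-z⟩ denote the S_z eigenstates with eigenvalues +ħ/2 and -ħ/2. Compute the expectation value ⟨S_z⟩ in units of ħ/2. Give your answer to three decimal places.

⟨σ_z⟩ = |a|² - |b|² divided by |a|²+|b|², with a, b the |+z⟩, |-z⟩ amplitudes.
= (9 - 25)/34 = -16/34.
⟨S_z⟩ = (ħ/2)·⟨σ_z⟩.

-0.471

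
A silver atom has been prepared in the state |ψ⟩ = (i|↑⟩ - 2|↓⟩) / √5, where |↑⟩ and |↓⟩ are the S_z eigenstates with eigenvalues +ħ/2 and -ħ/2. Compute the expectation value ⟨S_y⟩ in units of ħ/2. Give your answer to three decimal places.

0.800

⟨σ_y⟩ = 2 Im(a* b)/(|a|²+|b|²) with a = i, b = -2.
a* b = 2i, so ⟨σ_y⟩ = 4/5.
⟨S_y⟩ = (ħ/2)·⟨σ_y⟩.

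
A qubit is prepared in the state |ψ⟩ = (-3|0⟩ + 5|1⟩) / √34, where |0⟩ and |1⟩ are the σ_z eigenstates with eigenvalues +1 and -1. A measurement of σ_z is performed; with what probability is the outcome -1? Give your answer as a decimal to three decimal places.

The -1 outcome corresponds to |1⟩. Its amplitude in |ψ⟩ is 5/√34.
P = |5|² / 34 = 25/34.

0.735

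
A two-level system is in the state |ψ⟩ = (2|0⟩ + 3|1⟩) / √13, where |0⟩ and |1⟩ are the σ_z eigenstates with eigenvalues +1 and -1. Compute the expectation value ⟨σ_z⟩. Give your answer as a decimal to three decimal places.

⟨σ_z⟩ = |a|² - |b|² divided by |a|²+|b|², with a, b the |0⟩, |1⟩ amplitudes.
= (4 - 9)/13 = -5/13.

-0.385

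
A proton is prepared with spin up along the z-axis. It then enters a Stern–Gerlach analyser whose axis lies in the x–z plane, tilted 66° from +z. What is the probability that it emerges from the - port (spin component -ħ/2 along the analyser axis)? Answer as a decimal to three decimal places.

0.297

For spin-½, the probability of finding spin-up along an axis at angle θ to the initial spin direction is cos²(θ/2); spin-down is sin²(θ/2).
θ = 66°, so P = sin²(33°) ≈ 0.297.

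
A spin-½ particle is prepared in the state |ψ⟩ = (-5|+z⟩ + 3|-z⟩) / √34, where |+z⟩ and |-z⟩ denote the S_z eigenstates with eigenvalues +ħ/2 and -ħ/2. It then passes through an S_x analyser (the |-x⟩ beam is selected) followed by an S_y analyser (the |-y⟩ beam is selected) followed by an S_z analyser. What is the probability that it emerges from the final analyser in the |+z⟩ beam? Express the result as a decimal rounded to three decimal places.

0.235

First analyser (S_x): P(|-x⟩) = |⟨-x|ψ⟩|² = 64/68.
After stage 1 the state is |-x⟩; P(|-y⟩) = |⟨-y|-x⟩|² = 1/2.
After stage 2 the state is |-y⟩; P(|+z⟩) = |⟨+z|-y⟩|² = 1/2.
Joint probability = 64/68 × 1/2 × 1/2 = 0.235.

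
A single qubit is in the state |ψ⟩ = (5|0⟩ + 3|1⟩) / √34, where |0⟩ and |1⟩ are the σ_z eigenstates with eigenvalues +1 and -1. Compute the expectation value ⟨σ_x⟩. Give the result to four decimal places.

⟨σ_x⟩ = 2 Re(a* b)/(|a|²+|b|²) with a = 5, b = 3.
a* b = 15, so ⟨σ_x⟩ = 30/34.

0.8824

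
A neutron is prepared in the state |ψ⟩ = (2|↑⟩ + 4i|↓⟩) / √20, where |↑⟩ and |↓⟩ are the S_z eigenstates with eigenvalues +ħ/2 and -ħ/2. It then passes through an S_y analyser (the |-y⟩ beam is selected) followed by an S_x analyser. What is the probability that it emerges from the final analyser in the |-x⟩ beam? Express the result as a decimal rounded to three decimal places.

0.050

First analyser (S_y): P(|-y⟩) = |⟨-y|ψ⟩|² = 4/40.
After stage 1 the state is |-y⟩; P(|-x⟩) = |⟨-x|-y⟩|² = 1/2.
Joint probability = 4/40 × 1/2 = 0.050.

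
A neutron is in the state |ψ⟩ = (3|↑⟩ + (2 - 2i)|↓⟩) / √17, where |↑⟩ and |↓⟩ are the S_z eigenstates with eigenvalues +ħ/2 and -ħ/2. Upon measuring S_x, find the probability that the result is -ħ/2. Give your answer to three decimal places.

|-x⟩ = (|↑⟩ - |↓⟩)/√2, so ⟨-x|ψ⟩ = (1 + 2i) / (√2·√17).
P = |1 + 2i|² / 34 = 5/34.

0.147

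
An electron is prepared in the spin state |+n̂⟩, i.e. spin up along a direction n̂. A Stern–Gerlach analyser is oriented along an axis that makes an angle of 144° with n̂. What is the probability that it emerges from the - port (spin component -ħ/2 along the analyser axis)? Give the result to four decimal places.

0.9045

For spin-½, the probability of finding spin-up along an axis at angle θ to the initial spin direction is cos²(θ/2); spin-down is sin²(θ/2).
θ = 144°, so P = sin²(72°) ≈ 0.9045.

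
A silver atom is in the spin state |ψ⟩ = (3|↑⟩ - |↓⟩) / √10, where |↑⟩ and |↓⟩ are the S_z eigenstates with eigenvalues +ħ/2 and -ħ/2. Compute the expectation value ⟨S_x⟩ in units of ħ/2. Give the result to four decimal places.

-0.6000

⟨σ_x⟩ = 2 Re(a* b)/(|a|²+|b|²) with a = 3, b = -1.
a* b = -3, so ⟨σ_x⟩ = -6/10.
⟨S_x⟩ = (ħ/2)·⟨σ_x⟩.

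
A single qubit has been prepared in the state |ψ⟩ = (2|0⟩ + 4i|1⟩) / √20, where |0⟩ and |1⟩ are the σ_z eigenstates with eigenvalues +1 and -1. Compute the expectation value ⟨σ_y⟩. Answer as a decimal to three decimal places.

⟨σ_y⟩ = 2 Im(a* b)/(|a|²+|b|²) with a = 2, b = 4i.
a* b = 8i, so ⟨σ_y⟩ = 16/20.

0.800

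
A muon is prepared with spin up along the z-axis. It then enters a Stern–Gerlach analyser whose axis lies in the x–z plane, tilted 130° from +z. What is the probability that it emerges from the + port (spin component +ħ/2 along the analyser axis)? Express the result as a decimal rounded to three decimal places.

For spin-½, the probability of finding spin-up along an axis at angle θ to the initial spin direction is cos²(θ/2); spin-down is sin²(θ/2).
θ = 130°, so P = cos²(65°) ≈ 0.179.

0.179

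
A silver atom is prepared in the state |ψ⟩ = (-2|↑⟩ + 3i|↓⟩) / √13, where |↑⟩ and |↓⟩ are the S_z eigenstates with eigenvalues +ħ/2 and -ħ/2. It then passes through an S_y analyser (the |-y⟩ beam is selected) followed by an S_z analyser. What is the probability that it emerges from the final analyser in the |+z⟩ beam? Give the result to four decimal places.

First analyser (S_y): P(|-y⟩) = |⟨-y|ψ⟩|² = 25/26.
After stage 1 the state is |-y⟩; P(|+z⟩) = |⟨+z|-y⟩|² = 1/2.
Joint probability = 25/26 × 1/2 = 0.4808.

0.4808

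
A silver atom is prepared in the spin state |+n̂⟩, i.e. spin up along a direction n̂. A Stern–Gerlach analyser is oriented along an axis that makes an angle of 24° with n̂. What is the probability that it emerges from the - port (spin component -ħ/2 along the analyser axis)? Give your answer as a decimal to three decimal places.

For spin-½, the probability of finding spin-up along an axis at angle θ to the initial spin direction is cos²(θ/2); spin-down is sin²(θ/2).
θ = 24°, so P = sin²(12°) ≈ 0.043.

0.043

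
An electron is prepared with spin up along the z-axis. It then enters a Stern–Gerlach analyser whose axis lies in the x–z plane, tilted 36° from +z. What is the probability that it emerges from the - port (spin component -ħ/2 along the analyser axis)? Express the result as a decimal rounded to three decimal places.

0.095

For spin-½, the probability of finding spin-up along an axis at angle θ to the initial spin direction is cos²(θ/2); spin-down is sin²(θ/2).
θ = 36°, so P = sin²(18°) ≈ 0.095.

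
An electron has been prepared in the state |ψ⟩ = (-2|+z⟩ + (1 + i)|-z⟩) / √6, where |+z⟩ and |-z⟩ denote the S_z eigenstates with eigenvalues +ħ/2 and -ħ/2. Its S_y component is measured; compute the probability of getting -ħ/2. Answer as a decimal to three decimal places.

0.833

|-y⟩ = (|+z⟩ - i|-z⟩)/√2, so ⟨-y|ψ⟩ = (-3 + i) / (√2·√6).
P = |-3 + i|² / 12 = 10/12.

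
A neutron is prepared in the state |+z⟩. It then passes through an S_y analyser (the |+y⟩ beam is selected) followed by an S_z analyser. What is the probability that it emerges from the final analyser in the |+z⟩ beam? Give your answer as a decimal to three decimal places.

First analyser (S_y): from |+z⟩, P(|+y⟩) = 1/2.
After stage 1 the state is |+y⟩; P(|+z⟩) = |⟨+z|+y⟩|² = 1/2.
Joint probability = 1/2 × 1/2 = 0.250.

0.250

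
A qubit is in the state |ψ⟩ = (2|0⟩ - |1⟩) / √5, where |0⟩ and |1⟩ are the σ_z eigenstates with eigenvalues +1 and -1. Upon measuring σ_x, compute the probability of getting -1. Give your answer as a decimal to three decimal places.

|-x⟩ = (|0⟩ - |1⟩)/√2, so ⟨-x|ψ⟩ = (3) / (√2·√5).
P = |3|² / 10 = 9/10.

0.900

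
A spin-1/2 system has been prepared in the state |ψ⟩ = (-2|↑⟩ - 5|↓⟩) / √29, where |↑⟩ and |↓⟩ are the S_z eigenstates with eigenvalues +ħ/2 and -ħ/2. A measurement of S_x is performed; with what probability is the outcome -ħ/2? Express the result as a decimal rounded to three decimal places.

0.155

|-x⟩ = (|↑⟩ - |↓⟩)/√2, so ⟨-x|ψ⟩ = (3) / (√2·√29).
P = |3|² / 58 = 9/58.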